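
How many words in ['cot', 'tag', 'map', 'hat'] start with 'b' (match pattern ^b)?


Pattern ^b anchors to start of word. Check which words begin with 'b':
  'cot' -> no
  'tag' -> no
  'map' -> no
  'hat' -> no
Matching words: []
Count: 0

0


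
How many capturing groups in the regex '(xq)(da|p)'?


To count capturing groups, count each '(' that starts a group.
Pattern: '(xq)(da|p)'
Walking through the pattern:
  Position 0: '(' -> group #1
  Position 4: '(' -> group #2
Total capturing groups: 2

2


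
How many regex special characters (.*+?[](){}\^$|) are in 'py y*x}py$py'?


Regex special characters are: . * + ? [ ] ( ) { } \ ^ $ |
Scanning 'py y*x}py$py':
  pos 4: '*' -> SPECIAL
  pos 6: '}' -> SPECIAL
  pos 9: '$' -> SPECIAL
Special chars found: ['*', '}', '$']
Total: 3

3


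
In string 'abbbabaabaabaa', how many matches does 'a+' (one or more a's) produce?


Pattern 'a+' matches one or more consecutive a's.
String: 'abbbabaabaabaa'
Scanning for runs of a:
  Match 1: 'a' (length 1)
  Match 2: 'a' (length 1)
  Match 3: 'aa' (length 2)
  Match 4: 'aa' (length 2)
  Match 5: 'aa' (length 2)
Total matches: 5

5


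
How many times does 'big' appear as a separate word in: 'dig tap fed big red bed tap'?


Scanning each word for exact match 'big':
  Word 1: 'dig' -> no
  Word 2: 'tap' -> no
  Word 3: 'fed' -> no
  Word 4: 'big' -> MATCH
  Word 5: 'red' -> no
  Word 6: 'bed' -> no
  Word 7: 'tap' -> no
Total matches: 1

1


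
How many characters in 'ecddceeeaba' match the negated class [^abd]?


Negated class [^abd] matches any char NOT in {a, b, d}
Scanning 'ecddceeeaba':
  pos 0: 'e' -> MATCH
  pos 1: 'c' -> MATCH
  pos 2: 'd' -> no (excluded)
  pos 3: 'd' -> no (excluded)
  pos 4: 'c' -> MATCH
  pos 5: 'e' -> MATCH
  pos 6: 'e' -> MATCH
  pos 7: 'e' -> MATCH
  pos 8: 'a' -> no (excluded)
  pos 9: 'b' -> no (excluded)
  pos 10: 'a' -> no (excluded)
Total matches: 6

6


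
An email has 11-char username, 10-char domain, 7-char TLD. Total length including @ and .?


An email address has format: username@domain.tld
Username length: 11
'@' character: 1
Domain length: 10
'.' character: 1
TLD length: 7
Total = 11 + 1 + 10 + 1 + 7 = 30

30


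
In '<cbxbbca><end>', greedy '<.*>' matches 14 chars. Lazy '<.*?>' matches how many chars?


Greedy '<.*>' tries to match as MUCH as possible.
Lazy '<.*?>' tries to match as LITTLE as possible.

String: '<cbxbbca><end>'
Greedy '<.*>' starts at first '<' and extends to the LAST '>': '<cbxbbca><end>' (14 chars)
Lazy '<.*?>' starts at first '<' and stops at the FIRST '>': '<cbxbbca>' (9 chars)

9


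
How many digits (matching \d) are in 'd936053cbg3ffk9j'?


\d matches any digit 0-9.
Scanning 'd936053cbg3ffk9j':
  pos 1: '9' -> DIGIT
  pos 2: '3' -> DIGIT
  pos 3: '6' -> DIGIT
  pos 4: '0' -> DIGIT
  pos 5: '5' -> DIGIT
  pos 6: '3' -> DIGIT
  pos 10: '3' -> DIGIT
  pos 14: '9' -> DIGIT
Digits found: ['9', '3', '6', '0', '5', '3', '3', '9']
Total: 8

8


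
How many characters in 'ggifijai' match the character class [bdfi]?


Character class [bdfi] matches any of: {b, d, f, i}
Scanning string 'ggifijai' character by character:
  pos 0: 'g' -> no
  pos 1: 'g' -> no
  pos 2: 'i' -> MATCH
  pos 3: 'f' -> MATCH
  pos 4: 'i' -> MATCH
  pos 5: 'j' -> no
  pos 6: 'a' -> no
  pos 7: 'i' -> MATCH
Total matches: 4

4


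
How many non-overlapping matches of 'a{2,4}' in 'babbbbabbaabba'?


Pattern 'a{2,4}' matches between 2 and 4 consecutive a's (greedy).
String: 'babbbbabbaabba'
Finding runs of a's and applying greedy matching:
  Run at pos 1: 'a' (length 1)
  Run at pos 6: 'a' (length 1)
  Run at pos 9: 'aa' (length 2)
  Run at pos 13: 'a' (length 1)
Matches: ['aa']
Count: 1

1


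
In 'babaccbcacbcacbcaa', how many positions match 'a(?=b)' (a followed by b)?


Lookahead 'a(?=b)' matches 'a' only when followed by 'b'.
String: 'babaccbcacbcacbcaa'
Checking each position where char is 'a':
  pos 1: 'a' -> MATCH (next='b')
  pos 3: 'a' -> no (next='c')
  pos 8: 'a' -> no (next='c')
  pos 12: 'a' -> no (next='c')
  pos 16: 'a' -> no (next='a')
Matching positions: [1]
Count: 1

1


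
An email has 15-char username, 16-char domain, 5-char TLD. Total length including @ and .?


An email address has format: username@domain.tld
Username length: 15
'@' character: 1
Domain length: 16
'.' character: 1
TLD length: 5
Total = 15 + 1 + 16 + 1 + 5 = 38

38


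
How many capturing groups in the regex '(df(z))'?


To count capturing groups, count each '(' that starts a group.
Pattern: '(df(z))'
Walking through the pattern:
  Position 0: '(' -> group #1
  Position 3: '(' -> group #2
Total capturing groups: 2

2


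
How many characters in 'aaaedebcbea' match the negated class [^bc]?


Negated class [^bc] matches any char NOT in {b, c}
Scanning 'aaaedebcbea':
  pos 0: 'a' -> MATCH
  pos 1: 'a' -> MATCH
  pos 2: 'a' -> MATCH
  pos 3: 'e' -> MATCH
  pos 4: 'd' -> MATCH
  pos 5: 'e' -> MATCH
  pos 6: 'b' -> no (excluded)
  pos 7: 'c' -> no (excluded)
  pos 8: 'b' -> no (excluded)
  pos 9: 'e' -> MATCH
  pos 10: 'a' -> MATCH
Total matches: 8

8


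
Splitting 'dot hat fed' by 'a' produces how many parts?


Splitting by 'a' breaks the string at each occurrence of the separator.
Text: 'dot hat fed'
Parts after split:
  Part 1: 'dot h'
  Part 2: 't fed'
Total parts: 2

2


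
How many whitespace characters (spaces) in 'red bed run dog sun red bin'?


\s matches whitespace characters (spaces, tabs, etc.).
Text: 'red bed run dog sun red bin'
This text has 7 words separated by spaces.
Number of spaces = number of words - 1 = 7 - 1 = 6

6


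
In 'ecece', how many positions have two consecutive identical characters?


Looking for consecutive identical characters in 'ecece':
  pos 0-1: 'e' vs 'c' -> different
  pos 1-2: 'c' vs 'e' -> different
  pos 2-3: 'e' vs 'c' -> different
  pos 3-4: 'c' vs 'e' -> different
Consecutive identical pairs: []
Count: 0

0


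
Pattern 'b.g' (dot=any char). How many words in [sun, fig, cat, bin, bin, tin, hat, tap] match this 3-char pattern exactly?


Pattern 'b.g' means: starts with 'b', any single char, ends with 'g'.
Checking each word (must be exactly 3 chars):
  'sun' (len=3): no
  'fig' (len=3): no
  'cat' (len=3): no
  'bin' (len=3): no
  'bin' (len=3): no
  'tin' (len=3): no
  'hat' (len=3): no
  'tap' (len=3): no
Matching words: []
Total: 0

0


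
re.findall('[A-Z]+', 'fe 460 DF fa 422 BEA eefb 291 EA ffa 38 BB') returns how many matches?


Pattern '[A-Z]+' finds one or more uppercase letters.
Text: 'fe 460 DF fa 422 BEA eefb 291 EA ffa 38 BB'
Scanning for matches:
  Match 1: 'DF'
  Match 2: 'BEA'
  Match 3: 'EA'
  Match 4: 'BB'
Total matches: 4

4


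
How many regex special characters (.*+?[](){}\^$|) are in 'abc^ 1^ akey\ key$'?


Regex special characters are: . * + ? [ ] ( ) { } \ ^ $ |
Scanning 'abc^ 1^ akey\ key$':
  pos 3: '^' -> SPECIAL
  pos 6: '^' -> SPECIAL
  pos 12: '\' -> SPECIAL
  pos 17: '$' -> SPECIAL
Special chars found: ['^', '^', '\\', '$']
Total: 4

4


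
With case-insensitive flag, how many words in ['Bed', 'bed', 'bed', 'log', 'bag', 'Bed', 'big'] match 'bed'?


Case-insensitive matching: compare each word's lowercase form to 'bed'.
  'Bed' -> lower='bed' -> MATCH
  'bed' -> lower='bed' -> MATCH
  'bed' -> lower='bed' -> MATCH
  'log' -> lower='log' -> no
  'bag' -> lower='bag' -> no
  'Bed' -> lower='bed' -> MATCH
  'big' -> lower='big' -> no
Matches: ['Bed', 'bed', 'bed', 'Bed']
Count: 4

4


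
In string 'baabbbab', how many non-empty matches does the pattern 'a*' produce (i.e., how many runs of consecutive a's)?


Pattern 'a*' matches zero or more a's. We want non-empty runs of consecutive a's.
String: 'baabbbab'
Walking through the string to find runs of a's:
  Run 1: positions 1-2 -> 'aa'
  Run 2: positions 6-6 -> 'a'
Non-empty runs found: ['aa', 'a']
Count: 2

2


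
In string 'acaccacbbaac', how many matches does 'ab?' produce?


Pattern 'ab?' matches 'a' optionally followed by 'b'.
String: 'acaccacbbaac'
Scanning left to right for 'a' then checking next char:
  Match 1: 'a' (a not followed by b)
  Match 2: 'a' (a not followed by b)
  Match 3: 'a' (a not followed by b)
  Match 4: 'a' (a not followed by b)
  Match 5: 'a' (a not followed by b)
Total matches: 5

5


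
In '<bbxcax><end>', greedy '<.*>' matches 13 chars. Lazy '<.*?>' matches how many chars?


Greedy '<.*>' tries to match as MUCH as possible.
Lazy '<.*?>' tries to match as LITTLE as possible.

String: '<bbxcax><end>'
Greedy '<.*>' starts at first '<' and extends to the LAST '>': '<bbxcax><end>' (13 chars)
Lazy '<.*?>' starts at first '<' and stops at the FIRST '>': '<bbxcax>' (8 chars)

8


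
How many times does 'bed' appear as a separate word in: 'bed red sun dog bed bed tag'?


Scanning each word for exact match 'bed':
  Word 1: 'bed' -> MATCH
  Word 2: 'red' -> no
  Word 3: 'sun' -> no
  Word 4: 'dog' -> no
  Word 5: 'bed' -> MATCH
  Word 6: 'bed' -> MATCH
  Word 7: 'tag' -> no
Total matches: 3

3


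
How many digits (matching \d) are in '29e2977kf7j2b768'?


\d matches any digit 0-9.
Scanning '29e2977kf7j2b768':
  pos 0: '2' -> DIGIT
  pos 1: '9' -> DIGIT
  pos 3: '2' -> DIGIT
  pos 4: '9' -> DIGIT
  pos 5: '7' -> DIGIT
  pos 6: '7' -> DIGIT
  pos 9: '7' -> DIGIT
  pos 11: '2' -> DIGIT
  pos 13: '7' -> DIGIT
  pos 14: '6' -> DIGIT
  pos 15: '8' -> DIGIT
Digits found: ['2', '9', '2', '9', '7', '7', '7', '2', '7', '6', '8']
Total: 11

11


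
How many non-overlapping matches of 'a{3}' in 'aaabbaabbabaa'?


Pattern 'a{3}' matches exactly 3 consecutive a's (greedy, non-overlapping).
String: 'aaabbaabbabaa'
Scanning for runs of a's:
  Run at pos 0: 'aaa' (length 3) -> 1 match(es)
  Run at pos 5: 'aa' (length 2) -> 0 match(es)
  Run at pos 9: 'a' (length 1) -> 0 match(es)
  Run at pos 11: 'aa' (length 2) -> 0 match(es)
Matches found: ['aaa']
Total: 1

1


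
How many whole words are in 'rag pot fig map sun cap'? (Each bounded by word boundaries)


Word boundaries (\b) mark the start/end of each word.
Text: 'rag pot fig map sun cap'
Splitting by whitespace:
  Word 1: 'rag'
  Word 2: 'pot'
  Word 3: 'fig'
  Word 4: 'map'
  Word 5: 'sun'
  Word 6: 'cap'
Total whole words: 6

6


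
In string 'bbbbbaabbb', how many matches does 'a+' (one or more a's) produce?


Pattern 'a+' matches one or more consecutive a's.
String: 'bbbbbaabbb'
Scanning for runs of a:
  Match 1: 'aa' (length 2)
Total matches: 1

1


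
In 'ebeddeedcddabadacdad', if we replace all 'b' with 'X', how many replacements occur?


re.sub('b', 'X', text) replaces every occurrence of 'b' with 'X'.
Text: 'ebeddeedcddabadacdad'
Scanning for 'b':
  pos 1: 'b' -> replacement #1
  pos 12: 'b' -> replacement #2
Total replacements: 2

2


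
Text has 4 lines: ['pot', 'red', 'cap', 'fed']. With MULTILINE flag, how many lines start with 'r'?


With MULTILINE flag, ^ matches the start of each line.
Lines: ['pot', 'red', 'cap', 'fed']
Checking which lines start with 'r':
  Line 1: 'pot' -> no
  Line 2: 'red' -> MATCH
  Line 3: 'cap' -> no
  Line 4: 'fed' -> no
Matching lines: ['red']
Count: 1

1


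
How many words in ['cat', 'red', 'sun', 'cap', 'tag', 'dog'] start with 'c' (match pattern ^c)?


Pattern ^c anchors to start of word. Check which words begin with 'c':
  'cat' -> MATCH (starts with 'c')
  'red' -> no
  'sun' -> no
  'cap' -> MATCH (starts with 'c')
  'tag' -> no
  'dog' -> no
Matching words: ['cat', 'cap']
Count: 2

2


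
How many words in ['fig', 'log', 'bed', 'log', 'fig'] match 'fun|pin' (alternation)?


Alternation 'fun|pin' matches either 'fun' or 'pin'.
Checking each word:
  'fig' -> no
  'log' -> no
  'bed' -> no
  'log' -> no
  'fig' -> no
Matches: []
Count: 0

0


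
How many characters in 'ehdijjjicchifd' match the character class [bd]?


Character class [bd] matches any of: {b, d}
Scanning string 'ehdijjjicchifd' character by character:
  pos 0: 'e' -> no
  pos 1: 'h' -> no
  pos 2: 'd' -> MATCH
  pos 3: 'i' -> no
  pos 4: 'j' -> no
  pos 5: 'j' -> no
  pos 6: 'j' -> no
  pos 7: 'i' -> no
  pos 8: 'c' -> no
  pos 9: 'c' -> no
  pos 10: 'h' -> no
  pos 11: 'i' -> no
  pos 12: 'f' -> no
  pos 13: 'd' -> MATCH
Total matches: 2

2


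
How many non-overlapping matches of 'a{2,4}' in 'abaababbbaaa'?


Pattern 'a{2,4}' matches between 2 and 4 consecutive a's (greedy).
String: 'abaababbbaaa'
Finding runs of a's and applying greedy matching:
  Run at pos 0: 'a' (length 1)
  Run at pos 2: 'aa' (length 2)
  Run at pos 5: 'a' (length 1)
  Run at pos 9: 'aaa' (length 3)
Matches: ['aa', 'aaa']
Count: 2

2


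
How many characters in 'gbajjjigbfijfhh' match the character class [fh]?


Character class [fh] matches any of: {f, h}
Scanning string 'gbajjjigbfijfhh' character by character:
  pos 0: 'g' -> no
  pos 1: 'b' -> no
  pos 2: 'a' -> no
  pos 3: 'j' -> no
  pos 4: 'j' -> no
  pos 5: 'j' -> no
  pos 6: 'i' -> no
  pos 7: 'g' -> no
  pos 8: 'b' -> no
  pos 9: 'f' -> MATCH
  pos 10: 'i' -> no
  pos 11: 'j' -> no
  pos 12: 'f' -> MATCH
  pos 13: 'h' -> MATCH
  pos 14: 'h' -> MATCH
Total matches: 4

4


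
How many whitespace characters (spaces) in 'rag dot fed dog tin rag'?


\s matches whitespace characters (spaces, tabs, etc.).
Text: 'rag dot fed dog tin rag'
This text has 6 words separated by spaces.
Number of spaces = number of words - 1 = 6 - 1 = 5

5


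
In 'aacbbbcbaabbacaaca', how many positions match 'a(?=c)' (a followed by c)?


Lookahead 'a(?=c)' matches 'a' only when followed by 'c'.
String: 'aacbbbcbaabbacaaca'
Checking each position where char is 'a':
  pos 0: 'a' -> no (next='a')
  pos 1: 'a' -> MATCH (next='c')
  pos 8: 'a' -> no (next='a')
  pos 9: 'a' -> no (next='b')
  pos 12: 'a' -> MATCH (next='c')
  pos 14: 'a' -> no (next='a')
  pos 15: 'a' -> MATCH (next='c')
Matching positions: [1, 12, 15]
Count: 3

3


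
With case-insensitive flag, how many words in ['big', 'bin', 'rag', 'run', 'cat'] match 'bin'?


Case-insensitive matching: compare each word's lowercase form to 'bin'.
  'big' -> lower='big' -> no
  'bin' -> lower='bin' -> MATCH
  'rag' -> lower='rag' -> no
  'run' -> lower='run' -> no
  'cat' -> lower='cat' -> no
Matches: ['bin']
Count: 1

1


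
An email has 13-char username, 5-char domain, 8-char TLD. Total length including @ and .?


An email address has format: username@domain.tld
Username length: 13
'@' character: 1
Domain length: 5
'.' character: 1
TLD length: 8
Total = 13 + 1 + 5 + 1 + 8 = 28

28


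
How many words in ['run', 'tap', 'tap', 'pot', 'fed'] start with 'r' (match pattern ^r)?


Pattern ^r anchors to start of word. Check which words begin with 'r':
  'run' -> MATCH (starts with 'r')
  'tap' -> no
  'tap' -> no
  'pot' -> no
  'fed' -> no
Matching words: ['run']
Count: 1

1


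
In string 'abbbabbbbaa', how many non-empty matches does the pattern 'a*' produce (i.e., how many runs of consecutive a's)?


Pattern 'a*' matches zero or more a's. We want non-empty runs of consecutive a's.
String: 'abbbabbbbaa'
Walking through the string to find runs of a's:
  Run 1: positions 0-0 -> 'a'
  Run 2: positions 4-4 -> 'a'
  Run 3: positions 9-10 -> 'aa'
Non-empty runs found: ['a', 'a', 'aa']
Count: 3

3


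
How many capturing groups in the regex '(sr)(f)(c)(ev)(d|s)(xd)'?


To count capturing groups, count each '(' that starts a group.
Pattern: '(sr)(f)(c)(ev)(d|s)(xd)'
Walking through the pattern:
  Position 0: '(' -> group #1
  Position 4: '(' -> group #2
  Position 7: '(' -> group #3
  Position 10: '(' -> group #4
  Position 14: '(' -> group #5
  Position 19: '(' -> group #6
Total capturing groups: 6

6


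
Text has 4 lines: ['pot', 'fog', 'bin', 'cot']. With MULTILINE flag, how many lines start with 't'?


With MULTILINE flag, ^ matches the start of each line.
Lines: ['pot', 'fog', 'bin', 'cot']
Checking which lines start with 't':
  Line 1: 'pot' -> no
  Line 2: 'fog' -> no
  Line 3: 'bin' -> no
  Line 4: 'cot' -> no
Matching lines: []
Count: 0

0


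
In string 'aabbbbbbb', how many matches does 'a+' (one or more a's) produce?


Pattern 'a+' matches one or more consecutive a's.
String: 'aabbbbbbb'
Scanning for runs of a:
  Match 1: 'aa' (length 2)
Total matches: 1

1


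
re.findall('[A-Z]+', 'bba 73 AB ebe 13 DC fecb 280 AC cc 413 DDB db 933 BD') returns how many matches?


Pattern '[A-Z]+' finds one or more uppercase letters.
Text: 'bba 73 AB ebe 13 DC fecb 280 AC cc 413 DDB db 933 BD'
Scanning for matches:
  Match 1: 'AB'
  Match 2: 'DC'
  Match 3: 'AC'
  Match 4: 'DDB'
  Match 5: 'BD'
Total matches: 5

5


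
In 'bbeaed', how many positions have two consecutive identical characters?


Looking for consecutive identical characters in 'bbeaed':
  pos 0-1: 'b' vs 'b' -> MATCH ('bb')
  pos 1-2: 'b' vs 'e' -> different
  pos 2-3: 'e' vs 'a' -> different
  pos 3-4: 'a' vs 'e' -> different
  pos 4-5: 'e' vs 'd' -> different
Consecutive identical pairs: ['bb']
Count: 1

1


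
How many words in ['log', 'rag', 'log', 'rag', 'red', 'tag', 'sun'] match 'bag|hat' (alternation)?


Alternation 'bag|hat' matches either 'bag' or 'hat'.
Checking each word:
  'log' -> no
  'rag' -> no
  'log' -> no
  'rag' -> no
  'red' -> no
  'tag' -> no
  'sun' -> no
Matches: []
Count: 0

0


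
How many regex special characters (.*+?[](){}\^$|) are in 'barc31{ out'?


Regex special characters are: . * + ? [ ] ( ) { } \ ^ $ |
Scanning 'barc31{ out':
  pos 6: '{' -> SPECIAL
Special chars found: ['{']
Total: 1

1


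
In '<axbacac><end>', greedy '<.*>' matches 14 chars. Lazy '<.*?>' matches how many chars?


Greedy '<.*>' tries to match as MUCH as possible.
Lazy '<.*?>' tries to match as LITTLE as possible.

String: '<axbacac><end>'
Greedy '<.*>' starts at first '<' and extends to the LAST '>': '<axbacac><end>' (14 chars)
Lazy '<.*?>' starts at first '<' and stops at the FIRST '>': '<axbacac>' (9 chars)

9


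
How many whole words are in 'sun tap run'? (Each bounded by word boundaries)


Word boundaries (\b) mark the start/end of each word.
Text: 'sun tap run'
Splitting by whitespace:
  Word 1: 'sun'
  Word 2: 'tap'
  Word 3: 'run'
Total whole words: 3

3


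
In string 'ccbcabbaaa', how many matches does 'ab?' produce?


Pattern 'ab?' matches 'a' optionally followed by 'b'.
String: 'ccbcabbaaa'
Scanning left to right for 'a' then checking next char:
  Match 1: 'ab' (a followed by b)
  Match 2: 'a' (a not followed by b)
  Match 3: 'a' (a not followed by b)
  Match 4: 'a' (a not followed by b)
Total matches: 4

4


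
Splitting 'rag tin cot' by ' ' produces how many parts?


Splitting by ' ' breaks the string at each occurrence of the separator.
Text: 'rag tin cot'
Parts after split:
  Part 1: 'rag'
  Part 2: 'tin'
  Part 3: 'cot'
Total parts: 3

3


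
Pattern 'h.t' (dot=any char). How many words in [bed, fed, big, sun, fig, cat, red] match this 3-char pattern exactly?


Pattern 'h.t' means: starts with 'h', any single char, ends with 't'.
Checking each word (must be exactly 3 chars):
  'bed' (len=3): no
  'fed' (len=3): no
  'big' (len=3): no
  'sun' (len=3): no
  'fig' (len=3): no
  'cat' (len=3): no
  'red' (len=3): no
Matching words: []
Total: 0

0


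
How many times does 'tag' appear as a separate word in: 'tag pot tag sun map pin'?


Scanning each word for exact match 'tag':
  Word 1: 'tag' -> MATCH
  Word 2: 'pot' -> no
  Word 3: 'tag' -> MATCH
  Word 4: 'sun' -> no
  Word 5: 'map' -> no
  Word 6: 'pin' -> no
Total matches: 2

2


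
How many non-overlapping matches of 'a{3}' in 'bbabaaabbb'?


Pattern 'a{3}' matches exactly 3 consecutive a's (greedy, non-overlapping).
String: 'bbabaaabbb'
Scanning for runs of a's:
  Run at pos 2: 'a' (length 1) -> 0 match(es)
  Run at pos 4: 'aaa' (length 3) -> 1 match(es)
Matches found: ['aaa']
Total: 1

1


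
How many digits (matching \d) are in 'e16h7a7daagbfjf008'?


\d matches any digit 0-9.
Scanning 'e16h7a7daagbfjf008':
  pos 1: '1' -> DIGIT
  pos 2: '6' -> DIGIT
  pos 4: '7' -> DIGIT
  pos 6: '7' -> DIGIT
  pos 15: '0' -> DIGIT
  pos 16: '0' -> DIGIT
  pos 17: '8' -> DIGIT
Digits found: ['1', '6', '7', '7', '0', '0', '8']
Total: 7

7


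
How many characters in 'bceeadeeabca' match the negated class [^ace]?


Negated class [^ace] matches any char NOT in {a, c, e}
Scanning 'bceeadeeabca':
  pos 0: 'b' -> MATCH
  pos 1: 'c' -> no (excluded)
  pos 2: 'e' -> no (excluded)
  pos 3: 'e' -> no (excluded)
  pos 4: 'a' -> no (excluded)
  pos 5: 'd' -> MATCH
  pos 6: 'e' -> no (excluded)
  pos 7: 'e' -> no (excluded)
  pos 8: 'a' -> no (excluded)
  pos 9: 'b' -> MATCH
  pos 10: 'c' -> no (excluded)
  pos 11: 'a' -> no (excluded)
Total matches: 3

3


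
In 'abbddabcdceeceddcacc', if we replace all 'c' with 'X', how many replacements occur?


re.sub('c', 'X', text) replaces every occurrence of 'c' with 'X'.
Text: 'abbddabcdceeceddcacc'
Scanning for 'c':
  pos 7: 'c' -> replacement #1
  pos 9: 'c' -> replacement #2
  pos 12: 'c' -> replacement #3
  pos 16: 'c' -> replacement #4
  pos 18: 'c' -> replacement #5
  pos 19: 'c' -> replacement #6
Total replacements: 6

6


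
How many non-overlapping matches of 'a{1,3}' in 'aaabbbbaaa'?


Pattern 'a{1,3}' matches between 1 and 3 consecutive a's (greedy).
String: 'aaabbbbaaa'
Finding runs of a's and applying greedy matching:
  Run at pos 0: 'aaa' (length 3)
  Run at pos 7: 'aaa' (length 3)
Matches: ['aaa', 'aaa']
Count: 2

2


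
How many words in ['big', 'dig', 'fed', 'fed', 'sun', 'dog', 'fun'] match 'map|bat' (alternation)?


Alternation 'map|bat' matches either 'map' or 'bat'.
Checking each word:
  'big' -> no
  'dig' -> no
  'fed' -> no
  'fed' -> no
  'sun' -> no
  'dog' -> no
  'fun' -> no
Matches: []
Count: 0

0


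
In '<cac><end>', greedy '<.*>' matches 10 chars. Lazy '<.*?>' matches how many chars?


Greedy '<.*>' tries to match as MUCH as possible.
Lazy '<.*?>' tries to match as LITTLE as possible.

String: '<cac><end>'
Greedy '<.*>' starts at first '<' and extends to the LAST '>': '<cac><end>' (10 chars)
Lazy '<.*?>' starts at first '<' and stops at the FIRST '>': '<cac>' (5 chars)

5


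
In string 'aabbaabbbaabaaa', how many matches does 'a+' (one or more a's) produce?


Pattern 'a+' matches one or more consecutive a's.
String: 'aabbaabbbaabaaa'
Scanning for runs of a:
  Match 1: 'aa' (length 2)
  Match 2: 'aa' (length 2)
  Match 3: 'aa' (length 2)
  Match 4: 'aaa' (length 3)
Total matches: 4

4


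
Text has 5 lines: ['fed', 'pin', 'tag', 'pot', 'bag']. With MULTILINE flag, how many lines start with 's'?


With MULTILINE flag, ^ matches the start of each line.
Lines: ['fed', 'pin', 'tag', 'pot', 'bag']
Checking which lines start with 's':
  Line 1: 'fed' -> no
  Line 2: 'pin' -> no
  Line 3: 'tag' -> no
  Line 4: 'pot' -> no
  Line 5: 'bag' -> no
Matching lines: []
Count: 0

0


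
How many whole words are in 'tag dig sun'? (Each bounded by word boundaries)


Word boundaries (\b) mark the start/end of each word.
Text: 'tag dig sun'
Splitting by whitespace:
  Word 1: 'tag'
  Word 2: 'dig'
  Word 3: 'sun'
Total whole words: 3

3


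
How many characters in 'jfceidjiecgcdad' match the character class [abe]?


Character class [abe] matches any of: {a, b, e}
Scanning string 'jfceidjiecgcdad' character by character:
  pos 0: 'j' -> no
  pos 1: 'f' -> no
  pos 2: 'c' -> no
  pos 3: 'e' -> MATCH
  pos 4: 'i' -> no
  pos 5: 'd' -> no
  pos 6: 'j' -> no
  pos 7: 'i' -> no
  pos 8: 'e' -> MATCH
  pos 9: 'c' -> no
  pos 10: 'g' -> no
  pos 11: 'c' -> no
  pos 12: 'd' -> no
  pos 13: 'a' -> MATCH
  pos 14: 'd' -> no
Total matches: 3

3


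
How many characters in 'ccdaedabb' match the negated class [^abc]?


Negated class [^abc] matches any char NOT in {a, b, c}
Scanning 'ccdaedabb':
  pos 0: 'c' -> no (excluded)
  pos 1: 'c' -> no (excluded)
  pos 2: 'd' -> MATCH
  pos 3: 'a' -> no (excluded)
  pos 4: 'e' -> MATCH
  pos 5: 'd' -> MATCH
  pos 6: 'a' -> no (excluded)
  pos 7: 'b' -> no (excluded)
  pos 8: 'b' -> no (excluded)
Total matches: 3

3


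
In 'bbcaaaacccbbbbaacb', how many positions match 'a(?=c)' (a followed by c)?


Lookahead 'a(?=c)' matches 'a' only when followed by 'c'.
String: 'bbcaaaacccbbbbaacb'
Checking each position where char is 'a':
  pos 3: 'a' -> no (next='a')
  pos 4: 'a' -> no (next='a')
  pos 5: 'a' -> no (next='a')
  pos 6: 'a' -> MATCH (next='c')
  pos 14: 'a' -> no (next='a')
  pos 15: 'a' -> MATCH (next='c')
Matching positions: [6, 15]
Count: 2

2


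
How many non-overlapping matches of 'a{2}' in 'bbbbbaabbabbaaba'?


Pattern 'a{2}' matches exactly 2 consecutive a's (greedy, non-overlapping).
String: 'bbbbbaabbabbaaba'
Scanning for runs of a's:
  Run at pos 5: 'aa' (length 2) -> 1 match(es)
  Run at pos 9: 'a' (length 1) -> 0 match(es)
  Run at pos 12: 'aa' (length 2) -> 1 match(es)
  Run at pos 15: 'a' (length 1) -> 0 match(es)
Matches found: ['aa', 'aa']
Total: 2

2


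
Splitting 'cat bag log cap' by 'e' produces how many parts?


Splitting by 'e' breaks the string at each occurrence of the separator.
Text: 'cat bag log cap'
Parts after split:
  Part 1: 'cat bag log cap'
Total parts: 1

1


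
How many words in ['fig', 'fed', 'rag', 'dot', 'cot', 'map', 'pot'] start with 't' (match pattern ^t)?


Pattern ^t anchors to start of word. Check which words begin with 't':
  'fig' -> no
  'fed' -> no
  'rag' -> no
  'dot' -> no
  'cot' -> no
  'map' -> no
  'pot' -> no
Matching words: []
Count: 0

0


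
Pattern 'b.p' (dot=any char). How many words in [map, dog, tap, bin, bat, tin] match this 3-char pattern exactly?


Pattern 'b.p' means: starts with 'b', any single char, ends with 'p'.
Checking each word (must be exactly 3 chars):
  'map' (len=3): no
  'dog' (len=3): no
  'tap' (len=3): no
  'bin' (len=3): no
  'bat' (len=3): no
  'tin' (len=3): no
Matching words: []
Total: 0

0


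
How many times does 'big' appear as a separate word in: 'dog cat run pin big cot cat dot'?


Scanning each word for exact match 'big':
  Word 1: 'dog' -> no
  Word 2: 'cat' -> no
  Word 3: 'run' -> no
  Word 4: 'pin' -> no
  Word 5: 'big' -> MATCH
  Word 6: 'cot' -> no
  Word 7: 'cat' -> no
  Word 8: 'dot' -> no
Total matches: 1

1


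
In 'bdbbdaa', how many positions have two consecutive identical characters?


Looking for consecutive identical characters in 'bdbbdaa':
  pos 0-1: 'b' vs 'd' -> different
  pos 1-2: 'd' vs 'b' -> different
  pos 2-3: 'b' vs 'b' -> MATCH ('bb')
  pos 3-4: 'b' vs 'd' -> different
  pos 4-5: 'd' vs 'a' -> different
  pos 5-6: 'a' vs 'a' -> MATCH ('aa')
Consecutive identical pairs: ['bb', 'aa']
Count: 2

2


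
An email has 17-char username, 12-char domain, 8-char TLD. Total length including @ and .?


An email address has format: username@domain.tld
Username length: 17
'@' character: 1
Domain length: 12
'.' character: 1
TLD length: 8
Total = 17 + 1 + 12 + 1 + 8 = 39

39


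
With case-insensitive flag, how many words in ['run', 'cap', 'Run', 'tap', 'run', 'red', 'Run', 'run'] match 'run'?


Case-insensitive matching: compare each word's lowercase form to 'run'.
  'run' -> lower='run' -> MATCH
  'cap' -> lower='cap' -> no
  'Run' -> lower='run' -> MATCH
  'tap' -> lower='tap' -> no
  'run' -> lower='run' -> MATCH
  'red' -> lower='red' -> no
  'Run' -> lower='run' -> MATCH
  'run' -> lower='run' -> MATCH
Matches: ['run', 'Run', 'run', 'Run', 'run']
Count: 5

5


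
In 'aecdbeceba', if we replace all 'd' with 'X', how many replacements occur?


re.sub('d', 'X', text) replaces every occurrence of 'd' with 'X'.
Text: 'aecdbeceba'
Scanning for 'd':
  pos 3: 'd' -> replacement #1
Total replacements: 1

1


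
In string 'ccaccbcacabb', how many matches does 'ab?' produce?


Pattern 'ab?' matches 'a' optionally followed by 'b'.
String: 'ccaccbcacabb'
Scanning left to right for 'a' then checking next char:
  Match 1: 'a' (a not followed by b)
  Match 2: 'a' (a not followed by b)
  Match 3: 'ab' (a followed by b)
Total matches: 3

3


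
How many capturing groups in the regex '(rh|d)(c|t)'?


To count capturing groups, count each '(' that starts a group.
Pattern: '(rh|d)(c|t)'
Walking through the pattern:
  Position 0: '(' -> group #1
  Position 6: '(' -> group #2
Total capturing groups: 2

2


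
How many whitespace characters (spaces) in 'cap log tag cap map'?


\s matches whitespace characters (spaces, tabs, etc.).
Text: 'cap log tag cap map'
This text has 5 words separated by spaces.
Number of spaces = number of words - 1 = 5 - 1 = 4

4


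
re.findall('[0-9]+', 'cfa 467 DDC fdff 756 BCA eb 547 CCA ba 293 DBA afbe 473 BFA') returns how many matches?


Pattern '[0-9]+' finds one or more digits.
Text: 'cfa 467 DDC fdff 756 BCA eb 547 CCA ba 293 DBA afbe 473 BFA'
Scanning for matches:
  Match 1: '467'
  Match 2: '756'
  Match 3: '547'
  Match 4: '293'
  Match 5: '473'
Total matches: 5

5


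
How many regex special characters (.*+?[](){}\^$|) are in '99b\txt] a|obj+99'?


Regex special characters are: . * + ? [ ] ( ) { } \ ^ $ |
Scanning '99b\txt] a|obj+99':
  pos 3: '\' -> SPECIAL
  pos 7: ']' -> SPECIAL
  pos 10: '|' -> SPECIAL
  pos 14: '+' -> SPECIAL
Special chars found: ['\\', ']', '|', '+']
Total: 4

4


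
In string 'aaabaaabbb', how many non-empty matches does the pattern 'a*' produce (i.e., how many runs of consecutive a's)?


Pattern 'a*' matches zero or more a's. We want non-empty runs of consecutive a's.
String: 'aaabaaabbb'
Walking through the string to find runs of a's:
  Run 1: positions 0-2 -> 'aaa'
  Run 2: positions 4-6 -> 'aaa'
Non-empty runs found: ['aaa', 'aaa']
Count: 2

2


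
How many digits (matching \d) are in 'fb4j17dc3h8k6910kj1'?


\d matches any digit 0-9.
Scanning 'fb4j17dc3h8k6910kj1':
  pos 2: '4' -> DIGIT
  pos 4: '1' -> DIGIT
  pos 5: '7' -> DIGIT
  pos 8: '3' -> DIGIT
  pos 10: '8' -> DIGIT
  pos 12: '6' -> DIGIT
  pos 13: '9' -> DIGIT
  pos 14: '1' -> DIGIT
  pos 15: '0' -> DIGIT
  pos 18: '1' -> DIGIT
Digits found: ['4', '1', '7', '3', '8', '6', '9', '1', '0', '1']
Total: 10

10


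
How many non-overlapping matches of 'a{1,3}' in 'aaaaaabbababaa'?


Pattern 'a{1,3}' matches between 1 and 3 consecutive a's (greedy).
String: 'aaaaaabbababaa'
Finding runs of a's and applying greedy matching:
  Run at pos 0: 'aaaaaa' (length 6)
  Run at pos 8: 'a' (length 1)
  Run at pos 10: 'a' (length 1)
  Run at pos 12: 'aa' (length 2)
Matches: ['aaa', 'aaa', 'a', 'a', 'aa']
Count: 5

5


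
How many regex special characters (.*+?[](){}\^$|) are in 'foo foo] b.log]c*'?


Regex special characters are: . * + ? [ ] ( ) { } \ ^ $ |
Scanning 'foo foo] b.log]c*':
  pos 7: ']' -> SPECIAL
  pos 10: '.' -> SPECIAL
  pos 14: ']' -> SPECIAL
  pos 16: '*' -> SPECIAL
Special chars found: [']', '.', ']', '*']
Total: 4

4


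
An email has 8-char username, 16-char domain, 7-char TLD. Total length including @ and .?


An email address has format: username@domain.tld
Username length: 8
'@' character: 1
Domain length: 16
'.' character: 1
TLD length: 7
Total = 8 + 1 + 16 + 1 + 7 = 33

33


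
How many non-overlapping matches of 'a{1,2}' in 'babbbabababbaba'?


Pattern 'a{1,2}' matches between 1 and 2 consecutive a's (greedy).
String: 'babbbabababbaba'
Finding runs of a's and applying greedy matching:
  Run at pos 1: 'a' (length 1)
  Run at pos 5: 'a' (length 1)
  Run at pos 7: 'a' (length 1)
  Run at pos 9: 'a' (length 1)
  Run at pos 12: 'a' (length 1)
  Run at pos 14: 'a' (length 1)
Matches: ['a', 'a', 'a', 'a', 'a', 'a']
Count: 6

6


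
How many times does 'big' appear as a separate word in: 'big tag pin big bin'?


Scanning each word for exact match 'big':
  Word 1: 'big' -> MATCH
  Word 2: 'tag' -> no
  Word 3: 'pin' -> no
  Word 4: 'big' -> MATCH
  Word 5: 'bin' -> no
Total matches: 2

2


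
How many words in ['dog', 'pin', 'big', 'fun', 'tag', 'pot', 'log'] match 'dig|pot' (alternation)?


Alternation 'dig|pot' matches either 'dig' or 'pot'.
Checking each word:
  'dog' -> no
  'pin' -> no
  'big' -> no
  'fun' -> no
  'tag' -> no
  'pot' -> MATCH
  'log' -> no
Matches: ['pot']
Count: 1

1


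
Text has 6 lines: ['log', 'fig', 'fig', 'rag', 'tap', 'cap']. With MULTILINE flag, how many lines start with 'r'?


With MULTILINE flag, ^ matches the start of each line.
Lines: ['log', 'fig', 'fig', 'rag', 'tap', 'cap']
Checking which lines start with 'r':
  Line 1: 'log' -> no
  Line 2: 'fig' -> no
  Line 3: 'fig' -> no
  Line 4: 'rag' -> MATCH
  Line 5: 'tap' -> no
  Line 6: 'cap' -> no
Matching lines: ['rag']
Count: 1

1


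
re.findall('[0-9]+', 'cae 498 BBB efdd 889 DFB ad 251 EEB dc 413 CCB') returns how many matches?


Pattern '[0-9]+' finds one or more digits.
Text: 'cae 498 BBB efdd 889 DFB ad 251 EEB dc 413 CCB'
Scanning for matches:
  Match 1: '498'
  Match 2: '889'
  Match 3: '251'
  Match 4: '413'
Total matches: 4

4


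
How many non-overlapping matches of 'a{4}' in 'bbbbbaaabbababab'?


Pattern 'a{4}' matches exactly 4 consecutive a's (greedy, non-overlapping).
String: 'bbbbbaaabbababab'
Scanning for runs of a's:
  Run at pos 5: 'aaa' (length 3) -> 0 match(es)
  Run at pos 10: 'a' (length 1) -> 0 match(es)
  Run at pos 12: 'a' (length 1) -> 0 match(es)
  Run at pos 14: 'a' (length 1) -> 0 match(es)
Matches found: []
Total: 0

0


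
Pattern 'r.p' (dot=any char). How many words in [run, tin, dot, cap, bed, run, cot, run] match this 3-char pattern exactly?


Pattern 'r.p' means: starts with 'r', any single char, ends with 'p'.
Checking each word (must be exactly 3 chars):
  'run' (len=3): no
  'tin' (len=3): no
  'dot' (len=3): no
  'cap' (len=3): no
  'bed' (len=3): no
  'run' (len=3): no
  'cot' (len=3): no
  'run' (len=3): no
Matching words: []
Total: 0

0


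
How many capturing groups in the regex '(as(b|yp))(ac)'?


To count capturing groups, count each '(' that starts a group.
Pattern: '(as(b|yp))(ac)'
Walking through the pattern:
  Position 0: '(' -> group #1
  Position 3: '(' -> group #2
  Position 10: '(' -> group #3
Total capturing groups: 3

3


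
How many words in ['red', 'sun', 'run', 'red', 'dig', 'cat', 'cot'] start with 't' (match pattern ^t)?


Pattern ^t anchors to start of word. Check which words begin with 't':
  'red' -> no
  'sun' -> no
  'run' -> no
  'red' -> no
  'dig' -> no
  'cat' -> no
  'cot' -> no
Matching words: []
Count: 0

0


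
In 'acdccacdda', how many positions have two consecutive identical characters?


Looking for consecutive identical characters in 'acdccacdda':
  pos 0-1: 'a' vs 'c' -> different
  pos 1-2: 'c' vs 'd' -> different
  pos 2-3: 'd' vs 'c' -> different
  pos 3-4: 'c' vs 'c' -> MATCH ('cc')
  pos 4-5: 'c' vs 'a' -> different
  pos 5-6: 'a' vs 'c' -> different
  pos 6-7: 'c' vs 'd' -> different
  pos 7-8: 'd' vs 'd' -> MATCH ('dd')
  pos 8-9: 'd' vs 'a' -> different
Consecutive identical pairs: ['cc', 'dd']
Count: 2

2


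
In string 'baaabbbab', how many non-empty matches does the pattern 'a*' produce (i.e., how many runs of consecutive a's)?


Pattern 'a*' matches zero or more a's. We want non-empty runs of consecutive a's.
String: 'baaabbbab'
Walking through the string to find runs of a's:
  Run 1: positions 1-3 -> 'aaa'
  Run 2: positions 7-7 -> 'a'
Non-empty runs found: ['aaa', 'a']
Count: 2

2


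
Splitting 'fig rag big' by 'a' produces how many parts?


Splitting by 'a' breaks the string at each occurrence of the separator.
Text: 'fig rag big'
Parts after split:
  Part 1: 'fig r'
  Part 2: 'g big'
Total parts: 2

2


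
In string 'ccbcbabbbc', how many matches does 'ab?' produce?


Pattern 'ab?' matches 'a' optionally followed by 'b'.
String: 'ccbcbabbbc'
Scanning left to right for 'a' then checking next char:
  Match 1: 'ab' (a followed by b)
Total matches: 1

1


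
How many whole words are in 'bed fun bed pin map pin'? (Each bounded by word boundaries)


Word boundaries (\b) mark the start/end of each word.
Text: 'bed fun bed pin map pin'
Splitting by whitespace:
  Word 1: 'bed'
  Word 2: 'fun'
  Word 3: 'bed'
  Word 4: 'pin'
  Word 5: 'map'
  Word 6: 'pin'
Total whole words: 6

6


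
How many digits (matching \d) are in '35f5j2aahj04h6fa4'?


\d matches any digit 0-9.
Scanning '35f5j2aahj04h6fa4':
  pos 0: '3' -> DIGIT
  pos 1: '5' -> DIGIT
  pos 3: '5' -> DIGIT
  pos 5: '2' -> DIGIT
  pos 10: '0' -> DIGIT
  pos 11: '4' -> DIGIT
  pos 13: '6' -> DIGIT
  pos 16: '4' -> DIGIT
Digits found: ['3', '5', '5', '2', '0', '4', '6', '4']
Total: 8

8


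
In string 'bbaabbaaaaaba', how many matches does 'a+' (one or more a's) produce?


Pattern 'a+' matches one or more consecutive a's.
String: 'bbaabbaaaaaba'
Scanning for runs of a:
  Match 1: 'aa' (length 2)
  Match 2: 'aaaaa' (length 5)
  Match 3: 'a' (length 1)
Total matches: 3

3


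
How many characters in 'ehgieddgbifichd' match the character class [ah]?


Character class [ah] matches any of: {a, h}
Scanning string 'ehgieddgbifichd' character by character:
  pos 0: 'e' -> no
  pos 1: 'h' -> MATCH
  pos 2: 'g' -> no
  pos 3: 'i' -> no
  pos 4: 'e' -> no
  pos 5: 'd' -> no
  pos 6: 'd' -> no
  pos 7: 'g' -> no
  pos 8: 'b' -> no
  pos 9: 'i' -> no
  pos 10: 'f' -> no
  pos 11: 'i' -> no
  pos 12: 'c' -> no
  pos 13: 'h' -> MATCH
  pos 14: 'd' -> no
Total matches: 2

2


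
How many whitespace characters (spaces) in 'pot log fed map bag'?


\s matches whitespace characters (spaces, tabs, etc.).
Text: 'pot log fed map bag'
This text has 5 words separated by spaces.
Number of spaces = number of words - 1 = 5 - 1 = 4

4


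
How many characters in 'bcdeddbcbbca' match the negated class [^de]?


Negated class [^de] matches any char NOT in {d, e}
Scanning 'bcdeddbcbbca':
  pos 0: 'b' -> MATCH
  pos 1: 'c' -> MATCH
  pos 2: 'd' -> no (excluded)
  pos 3: 'e' -> no (excluded)
  pos 4: 'd' -> no (excluded)
  pos 5: 'd' -> no (excluded)
  pos 6: 'b' -> MATCH
  pos 7: 'c' -> MATCH
  pos 8: 'b' -> MATCH
  pos 9: 'b' -> MATCH
  pos 10: 'c' -> MATCH
  pos 11: 'a' -> MATCH
Total matches: 8

8


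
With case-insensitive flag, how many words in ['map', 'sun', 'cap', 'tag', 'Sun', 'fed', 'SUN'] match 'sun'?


Case-insensitive matching: compare each word's lowercase form to 'sun'.
  'map' -> lower='map' -> no
  'sun' -> lower='sun' -> MATCH
  'cap' -> lower='cap' -> no
  'tag' -> lower='tag' -> no
  'Sun' -> lower='sun' -> MATCH
  'fed' -> lower='fed' -> no
  'SUN' -> lower='sun' -> MATCH
Matches: ['sun', 'Sun', 'SUN']
Count: 3

3


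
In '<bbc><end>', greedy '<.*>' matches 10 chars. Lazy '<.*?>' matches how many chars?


Greedy '<.*>' tries to match as MUCH as possible.
Lazy '<.*?>' tries to match as LITTLE as possible.

String: '<bbc><end>'
Greedy '<.*>' starts at first '<' and extends to the LAST '>': '<bbc><end>' (10 chars)
Lazy '<.*?>' starts at first '<' and stops at the FIRST '>': '<bbc>' (5 chars)

5


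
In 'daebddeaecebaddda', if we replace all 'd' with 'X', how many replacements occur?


re.sub('d', 'X', text) replaces every occurrence of 'd' with 'X'.
Text: 'daebddeaecebaddda'
Scanning for 'd':
  pos 0: 'd' -> replacement #1
  pos 4: 'd' -> replacement #2
  pos 5: 'd' -> replacement #3
  pos 13: 'd' -> replacement #4
  pos 14: 'd' -> replacement #5
  pos 15: 'd' -> replacement #6
Total replacements: 6

6


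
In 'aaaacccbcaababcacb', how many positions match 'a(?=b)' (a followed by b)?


Lookahead 'a(?=b)' matches 'a' only when followed by 'b'.
String: 'aaaacccbcaababcacb'
Checking each position where char is 'a':
  pos 0: 'a' -> no (next='a')
  pos 1: 'a' -> no (next='a')
  pos 2: 'a' -> no (next='a')
  pos 3: 'a' -> no (next='c')
  pos 9: 'a' -> no (next='a')
  pos 10: 'a' -> MATCH (next='b')
  pos 12: 'a' -> MATCH (next='b')
  pos 15: 'a' -> no (next='c')
Matching positions: [10, 12]
Count: 2

2


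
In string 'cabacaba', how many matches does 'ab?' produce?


Pattern 'ab?' matches 'a' optionally followed by 'b'.
String: 'cabacaba'
Scanning left to right for 'a' then checking next char:
  Match 1: 'ab' (a followed by b)
  Match 2: 'a' (a not followed by b)
  Match 3: 'ab' (a followed by b)
  Match 4: 'a' (a not followed by b)
Total matches: 4

4
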